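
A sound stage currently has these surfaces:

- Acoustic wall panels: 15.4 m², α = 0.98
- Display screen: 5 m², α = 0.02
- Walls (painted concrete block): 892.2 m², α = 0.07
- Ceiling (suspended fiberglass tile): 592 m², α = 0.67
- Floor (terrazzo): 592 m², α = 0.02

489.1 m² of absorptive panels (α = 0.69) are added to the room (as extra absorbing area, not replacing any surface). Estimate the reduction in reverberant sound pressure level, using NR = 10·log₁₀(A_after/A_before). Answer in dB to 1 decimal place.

2.3 dB

A_before = Σ Sᵢαᵢ = 15.4×0.98 + 5×0.02 + 892.2×0.07 + 592×0.67 + 592×0.02 = 486.126 sabins.
Treatment contributes 489.1·0.69 = 337.479 sabins.
New total A_after = 823.605 sabins.
Reduction = 10 log₁₀(A_after/A_before) = 10 log₁₀(1.6942) = 2.3 dB.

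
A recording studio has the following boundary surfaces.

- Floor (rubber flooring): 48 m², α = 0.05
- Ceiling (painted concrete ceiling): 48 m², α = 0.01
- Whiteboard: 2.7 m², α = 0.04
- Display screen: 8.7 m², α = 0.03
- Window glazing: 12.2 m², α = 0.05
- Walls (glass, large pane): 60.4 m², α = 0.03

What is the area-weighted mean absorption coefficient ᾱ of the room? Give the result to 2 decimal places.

0.03

Total surface area S = 180.0 m².
Weighted sum Σ Sα = 5.671.
ᾱ = A/S = 0.03.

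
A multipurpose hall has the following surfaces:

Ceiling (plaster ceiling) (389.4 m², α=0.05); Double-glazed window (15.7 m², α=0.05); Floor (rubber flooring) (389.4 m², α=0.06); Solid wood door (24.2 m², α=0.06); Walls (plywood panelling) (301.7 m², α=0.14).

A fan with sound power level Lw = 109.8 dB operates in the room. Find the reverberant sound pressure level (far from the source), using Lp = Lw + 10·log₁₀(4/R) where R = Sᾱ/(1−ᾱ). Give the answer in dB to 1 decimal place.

Σ(Sᵢαᵢ) = 389.4·0.05 + 15.7·0.05 + 389.4·0.06 + 24.2·0.06 + 301.7·0.14 = 87.309; total area S = 1120.4 m².
ᾱ = 87.309/1120.4 = 0.0779; R = Sᾱ/(1−ᾱ) = 87.309/(1−0.0779) = 94.685 m².
Lp = Lw + 10 log₁₀(4/R) = 109.8 -13.74 = 96.1 dB.

96.1 dB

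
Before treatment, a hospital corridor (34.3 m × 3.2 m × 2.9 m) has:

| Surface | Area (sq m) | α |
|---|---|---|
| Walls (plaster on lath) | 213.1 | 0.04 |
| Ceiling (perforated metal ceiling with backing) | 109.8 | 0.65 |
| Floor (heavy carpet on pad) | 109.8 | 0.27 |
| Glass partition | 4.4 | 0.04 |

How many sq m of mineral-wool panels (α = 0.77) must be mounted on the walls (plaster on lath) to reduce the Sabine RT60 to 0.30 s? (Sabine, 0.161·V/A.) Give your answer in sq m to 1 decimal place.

83.7

Summing Sᵢαᵢ: 8.524 + 71.370 + 29.646 + 0.176 → A₁ = 109.716 sabins.
V = 318.304 m³. Target absorption A₂ = 0.161 × 318.304 / 0.30 = 170.823 sabins.
ΔA needed = 170.823 − 109.716 = 61.107 sabins.
Net gain per sq m: Δα = 0.77 − 0.04 = 0.73.
Area = ΔA/Δα = 61.107/0.73 = 83.7 sq m.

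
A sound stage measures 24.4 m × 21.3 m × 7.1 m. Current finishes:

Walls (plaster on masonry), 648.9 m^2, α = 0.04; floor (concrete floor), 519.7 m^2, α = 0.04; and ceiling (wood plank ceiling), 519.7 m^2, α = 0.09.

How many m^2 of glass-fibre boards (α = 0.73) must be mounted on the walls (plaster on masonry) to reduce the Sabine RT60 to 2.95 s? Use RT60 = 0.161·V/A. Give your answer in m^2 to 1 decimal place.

Total absorption A₁ = 648.9·0.04 + 519.7·0.04 + 519.7·0.09
  = 25.956 + 20.788 + 46.773 = 93.517 m^2 sabins.
Required A₂ = 0.161·3690.012/2.95 = 201.387 sabins.
ΔA needed = 201.387 − 93.517 = 107.870 sabins.
Net gain per m^2: Δα = 0.73 − 0.04 = 0.69.
Area = ΔA/Δα = 107.870/0.69 = 156.3 m^2.

156.3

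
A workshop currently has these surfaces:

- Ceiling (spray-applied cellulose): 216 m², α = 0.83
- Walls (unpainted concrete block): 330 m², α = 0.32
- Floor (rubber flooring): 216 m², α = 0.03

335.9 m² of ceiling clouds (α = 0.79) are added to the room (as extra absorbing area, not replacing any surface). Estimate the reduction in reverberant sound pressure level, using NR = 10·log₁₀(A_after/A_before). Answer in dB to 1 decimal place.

2.8 dB

Total absorption A_before = 216*0.83 + 330*0.32 + 216*0.03
  = 179.280 + 105.600 + 6.480 = 291.360 m² sabins.
Treatment contributes 335.9·0.79 = 265.361 sabins.
New total A_after = 556.721 sabins.
Reduction = 10 log₁₀(A_after/A_before) = 10 log₁₀(1.9108) = 2.8 dB.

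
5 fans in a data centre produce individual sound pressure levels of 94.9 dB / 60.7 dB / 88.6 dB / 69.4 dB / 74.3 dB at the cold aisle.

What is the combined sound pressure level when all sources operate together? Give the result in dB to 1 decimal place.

95.9 dB

Converting to relative power and adding: 10^(94.9/10) + 10^(60.7/10) + 10^(88.6/10) + 10^(69.4/10) + 10^(74.3/10) = 3.852e+09.
L_total = 10·log₁₀(3.852e+09) = 95.9 dB.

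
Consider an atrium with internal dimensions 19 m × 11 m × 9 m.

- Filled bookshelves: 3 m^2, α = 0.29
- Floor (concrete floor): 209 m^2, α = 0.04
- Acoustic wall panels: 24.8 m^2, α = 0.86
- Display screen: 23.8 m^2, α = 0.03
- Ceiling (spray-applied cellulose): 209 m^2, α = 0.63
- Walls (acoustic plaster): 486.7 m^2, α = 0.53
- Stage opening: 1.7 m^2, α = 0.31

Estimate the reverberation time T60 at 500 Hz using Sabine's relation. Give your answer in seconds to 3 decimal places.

0.719 s

Equivalent absorption area: A = 3·0.29 + 209·0.04 + 24.8·0.86 + 23.8·0.03 + 209·0.63 + 486.7·0.53 + 1.7·0.31 = 421.420 m^2.
Volume V = 19 × 11 × 9 = 1881 m³.
T = 0.161 V/A = 0.161·1881/421.420 = 0.719 s.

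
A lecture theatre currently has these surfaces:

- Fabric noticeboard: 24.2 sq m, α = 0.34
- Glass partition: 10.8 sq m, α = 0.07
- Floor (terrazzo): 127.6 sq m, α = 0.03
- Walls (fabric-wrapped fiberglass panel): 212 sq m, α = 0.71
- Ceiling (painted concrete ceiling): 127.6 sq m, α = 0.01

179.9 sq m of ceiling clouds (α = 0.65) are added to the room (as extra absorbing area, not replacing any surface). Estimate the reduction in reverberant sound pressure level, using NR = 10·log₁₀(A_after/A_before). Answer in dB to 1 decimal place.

A_before = Σ Sᵢαᵢ = 24.2·0.34 + 10.8·0.07 + 127.6·0.03 + 212·0.71 + 127.6·0.01 = 164.608 sabins.
Treatment contributes 179.9·0.65 = 116.935 sabins.
A_after = 164.608 + 116.935 = 281.543 sabins.
Reduction = 10 log₁₀(A_after/A_before) = 10 log₁₀(1.7104) = 2.3 dB.

2.3 dB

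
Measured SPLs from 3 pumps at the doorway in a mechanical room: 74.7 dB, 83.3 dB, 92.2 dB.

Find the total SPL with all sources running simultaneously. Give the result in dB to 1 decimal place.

Converting to relative power and adding: 10^(74.7/10) + 10^(83.3/10) + 10^(92.2/10) = 1.903e+09.
L_total = 10·log₁₀(1.903e+09) = 92.8 dB.

92.8 dB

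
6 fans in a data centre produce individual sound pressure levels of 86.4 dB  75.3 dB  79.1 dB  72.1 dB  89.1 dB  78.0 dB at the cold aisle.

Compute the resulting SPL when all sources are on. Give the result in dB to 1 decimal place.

Converting to relative power and adding: 10^(86.4/10) + 10^(75.3/10) + 10^(79.1/10) + 10^(72.1/10) + 10^(89.1/10) + 10^(78.0/10) = 1.444e+09.
Combined level = 10 log₁₀(1.444e+09) = 91.6 dB.

91.6 dB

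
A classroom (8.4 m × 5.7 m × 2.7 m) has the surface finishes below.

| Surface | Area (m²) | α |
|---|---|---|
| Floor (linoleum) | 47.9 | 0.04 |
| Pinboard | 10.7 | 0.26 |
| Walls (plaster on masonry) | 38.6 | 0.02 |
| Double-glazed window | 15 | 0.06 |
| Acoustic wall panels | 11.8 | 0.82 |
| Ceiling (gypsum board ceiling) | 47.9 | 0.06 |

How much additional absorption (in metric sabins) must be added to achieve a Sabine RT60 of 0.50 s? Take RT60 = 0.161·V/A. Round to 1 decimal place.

22.7 sabins

Summing Sᵢαᵢ: 1.916 + 2.782 + 0.772 + 0.900 + 9.676 + 2.874 → A₁ = 18.920 sabins.
V = 129.276 m³. Required absorption A₂ = 0.161 × 129.276 / 0.50 = 41.627 sabins.
Shortfall: 41.627 − 18.920 = 22.7 sabins.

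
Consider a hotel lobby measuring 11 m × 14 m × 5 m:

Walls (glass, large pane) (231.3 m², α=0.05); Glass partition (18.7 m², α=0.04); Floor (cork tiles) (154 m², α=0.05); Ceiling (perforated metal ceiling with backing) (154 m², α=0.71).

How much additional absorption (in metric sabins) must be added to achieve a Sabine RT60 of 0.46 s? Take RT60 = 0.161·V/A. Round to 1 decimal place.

A₁ = Σ Sᵢαᵢ = 231.3*0.05 + 18.7*0.04 + 154*0.05 + 154*0.71 = 129.353 sabins.
Target A₂ = 0.161·770/0.46 = 269.500 sabins (V = 770 m³).
Additional absorption ΔA = 269.500 − 129.353 = 140.1 sabins.

140.1 sabins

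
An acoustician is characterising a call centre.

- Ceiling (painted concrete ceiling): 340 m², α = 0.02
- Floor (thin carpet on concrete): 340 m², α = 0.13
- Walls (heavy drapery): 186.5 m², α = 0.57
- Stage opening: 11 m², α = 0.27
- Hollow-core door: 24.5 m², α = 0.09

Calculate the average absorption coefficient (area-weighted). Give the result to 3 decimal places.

0.180

Total surface area S = 902.0 m².
A = 340×0.02 + 340×0.13 + 186.5×0.57 + 11×0.27 + 24.5×0.09 = 162.480 sabins.
ᾱ = 162.480 / 902.0 = 0.180.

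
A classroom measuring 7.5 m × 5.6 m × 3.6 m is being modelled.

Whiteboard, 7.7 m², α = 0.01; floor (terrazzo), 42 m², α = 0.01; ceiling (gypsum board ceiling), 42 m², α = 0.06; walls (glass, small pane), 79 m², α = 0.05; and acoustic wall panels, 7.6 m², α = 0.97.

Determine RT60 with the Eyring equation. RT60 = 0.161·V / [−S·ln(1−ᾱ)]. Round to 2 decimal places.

S = Σ Sᵢ = 178.3 m².
Absorption A = 7.7·0.01 + 42·0.01 + 42·0.06 + 79·0.05 + 7.6·0.97 = 14.339 sabins.
ᾱ = 14.339 / 178.3 = 0.0804.
Eyring denominator: −S ln(1−ᾱ) = 14.944.
V = 7.5 × 5.6 × 3.6 = 151.2 m³.
T = 0.161·V/[−S·ln(1−ᾱ)] = 0.161·151.2/14.944 = 1.63 s.

1.63 sec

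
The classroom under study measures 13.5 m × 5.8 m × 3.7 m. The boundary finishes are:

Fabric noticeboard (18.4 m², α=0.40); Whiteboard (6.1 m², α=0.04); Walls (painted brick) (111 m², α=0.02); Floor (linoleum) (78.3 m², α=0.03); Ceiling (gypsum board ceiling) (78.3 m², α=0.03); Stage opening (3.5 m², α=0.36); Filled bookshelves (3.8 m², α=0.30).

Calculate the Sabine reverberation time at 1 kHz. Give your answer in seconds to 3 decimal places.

2.756 s

A = Σ Sᵢαᵢ = 18.4·0.40 + 6.1·0.04 + 111·0.02 + 78.3·0.03 + 78.3·0.03 + 3.5·0.36 + 3.8·0.30 = 16.922 sabins.
V = 13.5·5.8·3.7 = 289.71 m³.
T = 0.161 V/A = 0.161·289.71/16.922 = 2.756 s.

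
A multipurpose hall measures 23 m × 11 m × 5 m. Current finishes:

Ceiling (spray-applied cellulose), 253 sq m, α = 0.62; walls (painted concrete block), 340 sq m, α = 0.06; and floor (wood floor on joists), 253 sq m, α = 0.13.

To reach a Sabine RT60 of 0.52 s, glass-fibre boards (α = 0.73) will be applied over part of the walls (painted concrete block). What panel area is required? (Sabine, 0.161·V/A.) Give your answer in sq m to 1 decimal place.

270.9

Equivalent absorption area: A₁ = 253·0.62 + 340·0.06 + 253·0.13 = 210.150 sq m.
Required A₂ = 0.161·1265/0.52 = 391.663 sabins.
Absorption to add: 391.663 − 210.150 = 181.513 sabins.
Each sq m of panel replacing the walls (painted concrete block) adds (0.73 − 0.06) = 0.67 sabins.
Panel area = 181.513 / 0.67 = 270.9 sq m.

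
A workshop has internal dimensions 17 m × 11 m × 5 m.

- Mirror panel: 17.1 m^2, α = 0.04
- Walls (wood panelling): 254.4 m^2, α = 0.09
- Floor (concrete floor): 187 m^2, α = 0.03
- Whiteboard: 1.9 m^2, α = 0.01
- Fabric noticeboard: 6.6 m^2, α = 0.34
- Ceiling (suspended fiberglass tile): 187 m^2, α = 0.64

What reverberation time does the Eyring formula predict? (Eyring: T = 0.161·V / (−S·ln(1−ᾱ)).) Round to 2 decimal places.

0.88 s

S = Σ Sᵢ = 654.0 m^2.
Absorption A = 17.1×0.04 + 254.4×0.09 + 187×0.03 + 1.9×0.01 + 6.6×0.34 + 187×0.64 = 151.133 sabins.
ᾱ = 151.133 / 654.0 = 0.2311.
Eyring denominator: −S ln(1−ᾱ) = 171.868.
V = 17 × 11 × 5 = 935 m³.
T = 0.161·V/[−S·ln(1−ᾱ)] = 0.161·935/171.868 = 0.88 s.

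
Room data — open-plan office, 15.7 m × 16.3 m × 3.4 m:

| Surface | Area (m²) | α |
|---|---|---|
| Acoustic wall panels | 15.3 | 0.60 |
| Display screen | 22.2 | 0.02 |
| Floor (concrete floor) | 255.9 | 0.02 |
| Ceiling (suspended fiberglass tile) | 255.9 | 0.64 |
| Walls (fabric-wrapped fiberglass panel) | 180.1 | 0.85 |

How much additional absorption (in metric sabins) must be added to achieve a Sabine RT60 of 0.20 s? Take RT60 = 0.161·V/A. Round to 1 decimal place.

Total absorption A₁ = 15.3*0.60 + 22.2*0.02 + 255.9*0.02 + 255.9*0.64 + 180.1*0.85
  = 9.180 + 0.444 + 5.118 + 163.776 + 153.085 = 331.603 m² sabins.
For T = 0.20 s, need A₂ = 0.161·V/T = 0.161·870.094/0.20 = 700.426 sabins.
ΔA = A₂ − A₁ = 700.426 − 331.603 = 368.8 sabins.

368.8 sabins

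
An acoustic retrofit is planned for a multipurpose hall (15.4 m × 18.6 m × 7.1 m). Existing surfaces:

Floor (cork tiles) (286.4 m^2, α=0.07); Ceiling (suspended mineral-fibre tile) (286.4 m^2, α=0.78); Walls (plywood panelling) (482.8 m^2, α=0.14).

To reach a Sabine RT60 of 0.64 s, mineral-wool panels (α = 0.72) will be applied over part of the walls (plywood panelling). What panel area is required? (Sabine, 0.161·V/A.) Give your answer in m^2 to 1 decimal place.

345.8

Total absorption A₁ = 286.4*0.07 + 286.4*0.78 + 482.8*0.14
  = 20.048 + 223.392 + 67.592 = 311.032 m^2 sabins.
Required A₂ = 0.161·2033.724/0.64 = 511.609 sabins.
Absorption to add: 511.609 − 311.032 = 200.577 sabins.
Net gain per m^2: Δα = 0.72 − 0.14 = 0.58.
Area = ΔA/Δα = 200.577/0.58 = 345.8 m^2.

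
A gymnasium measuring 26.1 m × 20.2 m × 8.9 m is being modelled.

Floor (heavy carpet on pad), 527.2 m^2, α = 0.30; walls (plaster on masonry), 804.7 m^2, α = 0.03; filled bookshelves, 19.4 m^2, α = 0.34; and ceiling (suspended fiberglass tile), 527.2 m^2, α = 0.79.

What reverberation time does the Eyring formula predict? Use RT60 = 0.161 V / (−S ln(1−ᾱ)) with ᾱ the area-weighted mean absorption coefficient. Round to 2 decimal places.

S = Σ Sᵢ = 1878.5 m^2.
Absorption A = 527.2·0.30 + 804.7·0.03 + 19.4·0.34 + 527.2·0.79 = 605.385 sabins.
ᾱ = 605.385 / 1878.5 = 0.3223.
−S·ln(1−ᾱ) = −1878.5 × ln(1 − 0.3223) = 730.831.
V = 26.1 × 20.2 × 8.9 = 4692.258 m³.
RT60 = 0.161 × 4692.258 / 730.831 = 1.03 s.

1.03 seconds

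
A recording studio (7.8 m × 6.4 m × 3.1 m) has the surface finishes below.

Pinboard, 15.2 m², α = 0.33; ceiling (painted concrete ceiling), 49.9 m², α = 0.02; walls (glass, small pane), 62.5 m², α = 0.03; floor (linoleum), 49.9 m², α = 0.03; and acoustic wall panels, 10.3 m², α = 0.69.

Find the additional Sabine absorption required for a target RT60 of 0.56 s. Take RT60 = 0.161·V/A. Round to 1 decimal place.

28.0 sabins

Summing Sᵢαᵢ: 5.016 + 0.998 + 1.875 + 1.497 + 7.107 → A₁ = 16.493 sabins.
Target A₂ = 0.161·154.752/0.56 = 44.491 sabins (V = 154.752 m³).
Shortfall: 44.491 − 16.493 = 28.0 sabins.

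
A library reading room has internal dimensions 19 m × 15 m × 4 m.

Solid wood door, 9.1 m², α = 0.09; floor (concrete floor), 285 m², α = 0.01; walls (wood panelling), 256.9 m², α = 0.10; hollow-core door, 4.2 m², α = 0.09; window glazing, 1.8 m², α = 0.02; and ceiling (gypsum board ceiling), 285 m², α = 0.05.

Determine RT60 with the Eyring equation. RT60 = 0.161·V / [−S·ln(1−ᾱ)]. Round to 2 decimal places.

4.06 sec

S = Σ Sᵢ = 842.0 m².
Absorption A = 9.1×0.09 + 285×0.01 + 256.9×0.10 + 4.2×0.09 + 1.8×0.02 + 285×0.05 = 44.023 sabins.
ᾱ = 44.023 / 842.0 = 0.0523.
−S·ln(1−ᾱ) = −842.0 × ln(1 − 0.0523) = 45.230.
V = 19 × 15 × 4 = 1140 m³.
RT60 = 0.161 × 1140 / 45.230 = 4.06 s.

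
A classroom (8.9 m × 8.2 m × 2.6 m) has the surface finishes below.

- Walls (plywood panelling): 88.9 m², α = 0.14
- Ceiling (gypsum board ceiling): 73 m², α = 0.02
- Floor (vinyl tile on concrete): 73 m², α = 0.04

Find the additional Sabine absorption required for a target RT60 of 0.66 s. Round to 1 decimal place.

A₁ = Σ Sᵢαᵢ = 88.9×0.14 + 73×0.02 + 73×0.04 = 16.826 sabins.
For T = 0.66 s, need A₂ = 0.161·V/T = 0.161·189.748/0.66 = 46.287 sabins.
ΔA = A₂ − A₁ = 46.287 − 16.826 = 29.5 sabins.

29.5 sabins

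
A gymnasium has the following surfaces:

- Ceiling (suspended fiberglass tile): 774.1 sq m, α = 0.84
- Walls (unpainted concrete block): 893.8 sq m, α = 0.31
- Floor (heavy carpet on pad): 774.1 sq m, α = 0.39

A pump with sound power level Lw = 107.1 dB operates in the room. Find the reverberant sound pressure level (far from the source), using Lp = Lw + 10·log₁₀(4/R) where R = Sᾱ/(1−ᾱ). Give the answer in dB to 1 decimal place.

79.2 dB

Σ(Sᵢαᵢ) = 774.1×0.84 + 893.8×0.31 + 774.1×0.39 = 1229.221; total area S = 2442.0 sq m.
ᾱ = 1229.221/2442.0 = 0.5034; R = Sᾱ/(1−ᾱ) = 1229.221/(1−0.5034) = 2475.274 sq m.
Lp = Lw + 10 log₁₀(4/R) = 107.1 -27.92 = 79.2 dB.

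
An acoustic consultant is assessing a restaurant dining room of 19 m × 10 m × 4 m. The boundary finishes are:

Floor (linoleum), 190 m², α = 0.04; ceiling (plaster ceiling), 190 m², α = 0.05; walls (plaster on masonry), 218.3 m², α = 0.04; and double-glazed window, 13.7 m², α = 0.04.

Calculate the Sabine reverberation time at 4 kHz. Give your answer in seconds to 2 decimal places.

A = Σ Sᵢαᵢ = 190*0.04 + 190*0.05 + 218.3*0.04 + 13.7*0.04 = 26.380 sabins.
V = 19·10·4 = 760 m³.
T = 0.161 V/A = 0.161·760/26.380 = 4.64 s.

4.64 s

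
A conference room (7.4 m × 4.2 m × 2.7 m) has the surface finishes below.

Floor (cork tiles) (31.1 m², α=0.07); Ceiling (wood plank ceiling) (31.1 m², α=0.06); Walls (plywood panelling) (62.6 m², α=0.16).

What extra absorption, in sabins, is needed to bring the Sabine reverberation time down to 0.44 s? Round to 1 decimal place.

16.6 sabins

A₁ = Σ Sᵢαᵢ = 31.1·0.07 + 31.1·0.06 + 62.6·0.16 = 14.059 sabins.
Target A₂ = 0.161·83.916/0.44 = 30.706 sabins (V = 83.916 m³).
Additional absorption ΔA = 30.706 − 14.059 = 16.6 sabins.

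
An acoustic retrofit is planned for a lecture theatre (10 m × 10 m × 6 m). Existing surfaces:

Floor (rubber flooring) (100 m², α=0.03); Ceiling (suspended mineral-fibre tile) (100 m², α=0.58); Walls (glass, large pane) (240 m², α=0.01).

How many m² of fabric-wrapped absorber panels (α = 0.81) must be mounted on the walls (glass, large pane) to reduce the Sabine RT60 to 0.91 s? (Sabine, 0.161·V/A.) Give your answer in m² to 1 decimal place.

A₁ = Σ Sᵢαᵢ = 100*0.03 + 100*0.58 + 240*0.01 = 63.400 sabins.
V = 600 m³. Target absorption A₂ = 0.161 × 600 / 0.91 = 106.154 sabins.
Absorption to add: 106.154 − 63.400 = 42.754 sabins.
Net gain per m²: Δα = 0.81 − 0.01 = 0.80.
Panel area = 42.754 / 0.80 = 53.4 m².

53.4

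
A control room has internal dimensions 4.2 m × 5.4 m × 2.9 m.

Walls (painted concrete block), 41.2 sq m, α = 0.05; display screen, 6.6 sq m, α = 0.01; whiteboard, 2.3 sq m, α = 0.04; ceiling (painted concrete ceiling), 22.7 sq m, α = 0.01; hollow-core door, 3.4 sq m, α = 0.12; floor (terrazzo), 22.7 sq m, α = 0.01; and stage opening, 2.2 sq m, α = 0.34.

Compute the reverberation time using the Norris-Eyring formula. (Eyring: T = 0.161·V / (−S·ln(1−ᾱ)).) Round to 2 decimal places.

2.71 s

Total surface area S = 41.2 + 6.6 + 2.3 + 22.7 + 3.4 + 22.7 + 2.2 = 101.1 sq m.
Absorption A = 41.2×0.05 + 6.6×0.01 + 2.3×0.04 + 22.7×0.01 + 3.4×0.12 + 22.7×0.01 + 2.2×0.34 = 3.828 sabins.
Mean coefficient ᾱ = A/S = 0.0379.
−S·ln(1−ᾱ) = −101.1 × ln(1 − 0.0379) = 3.906.
V = 4.2 × 5.4 × 2.9 = 65.772 m³.
T = 0.161·V/[−S·ln(1−ᾱ)] = 0.161·65.772/3.906 = 2.71 s.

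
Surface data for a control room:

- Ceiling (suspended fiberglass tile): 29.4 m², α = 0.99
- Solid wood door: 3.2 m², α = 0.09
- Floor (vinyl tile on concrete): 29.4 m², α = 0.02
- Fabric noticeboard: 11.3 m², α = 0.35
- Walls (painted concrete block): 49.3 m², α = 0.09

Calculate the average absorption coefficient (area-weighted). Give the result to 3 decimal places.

0.313

S = Σ Sᵢ = 29.4 + 3.2 + 29.4 + 11.3 + 49.3 = 122.6 m².
Weighted sum Σ Sα = 38.374.
ᾱ = 38.374 / 122.6 = 0.313.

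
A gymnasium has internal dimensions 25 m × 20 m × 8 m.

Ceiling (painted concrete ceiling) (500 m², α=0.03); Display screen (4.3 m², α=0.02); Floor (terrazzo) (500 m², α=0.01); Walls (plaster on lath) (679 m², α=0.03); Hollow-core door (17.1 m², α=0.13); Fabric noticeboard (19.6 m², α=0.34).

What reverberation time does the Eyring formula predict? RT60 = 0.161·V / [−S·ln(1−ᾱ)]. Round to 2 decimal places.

12.86 s

S = Σ Sᵢ = 1720.0 m².
Σ(Sᵢαᵢ) = 500·0.03 + 4.3·0.02 + 500·0.01 + 679·0.03 + 17.1·0.13 + 19.6·0.34 = 49.343.
ᾱ = 49.343 / 1720.0 = 0.0287.
Eyring denominator: −S ln(1−ᾱ) = 50.086.
V = 25 × 20 × 8 = 4000 m³.
RT60 = 0.161 × 4000 / 50.086 = 12.86 s.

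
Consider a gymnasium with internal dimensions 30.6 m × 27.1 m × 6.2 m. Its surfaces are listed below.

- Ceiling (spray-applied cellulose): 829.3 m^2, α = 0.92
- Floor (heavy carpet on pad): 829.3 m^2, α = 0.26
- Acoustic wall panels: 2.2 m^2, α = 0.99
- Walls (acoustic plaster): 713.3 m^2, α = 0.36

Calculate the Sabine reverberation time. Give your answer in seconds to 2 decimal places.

Equivalent absorption area: A = 829.3×0.92 + 829.3×0.26 + 2.2×0.99 + 713.3×0.36 = 1237.540 m^2.
Room volume: 5141.412 m³.
Sabine: RT60 = 0.161 × 5141.412 / 1237.540 = 0.67 s.

0.67 s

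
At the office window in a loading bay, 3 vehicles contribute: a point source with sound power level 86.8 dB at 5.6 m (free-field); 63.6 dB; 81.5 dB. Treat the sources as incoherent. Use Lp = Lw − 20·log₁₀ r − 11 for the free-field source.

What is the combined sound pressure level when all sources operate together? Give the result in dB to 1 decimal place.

Source at 5.6 m: Lp = 86.8 − 20·log₁₀(5.6) − 11 = 60.8 dB.
Σ 10^(Lᵢ/10) = 1.447e+08.
L_total = 10·log₁₀(1.447e+08) = 81.6 dB.

81.6 dB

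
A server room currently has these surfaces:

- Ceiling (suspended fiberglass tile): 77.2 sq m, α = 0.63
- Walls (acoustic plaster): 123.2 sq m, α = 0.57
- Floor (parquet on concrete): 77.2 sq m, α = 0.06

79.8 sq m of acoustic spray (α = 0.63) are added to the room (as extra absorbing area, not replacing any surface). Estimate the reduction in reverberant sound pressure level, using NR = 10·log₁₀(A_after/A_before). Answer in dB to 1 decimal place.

1.5 dB

Equivalent absorption area: A_before = 77.2×0.63 + 123.2×0.57 + 77.2×0.06 = 123.492 sq m.
Added absorption = 79.8 × 0.63 = 50.274 sabins.
A_after = 123.492 + 50.274 = 173.766 sabins.
NR = 10·log₁₀(173.766/123.492) = 1.5 dB.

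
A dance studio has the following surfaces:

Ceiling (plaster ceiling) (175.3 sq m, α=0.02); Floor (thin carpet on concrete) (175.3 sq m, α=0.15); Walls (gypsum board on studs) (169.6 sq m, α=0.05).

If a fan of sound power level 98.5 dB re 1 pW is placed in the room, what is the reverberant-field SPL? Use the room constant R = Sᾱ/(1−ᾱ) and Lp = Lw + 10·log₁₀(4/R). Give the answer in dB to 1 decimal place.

88.4 dB

A = 38.281 sabins; S = 520.2 sq m.
ᾱ = 0.0736, so room constant R = A/(1−ᾱ) = 41.322 sq m.
Lp = Lw + 10 log₁₀(4/R) = 98.5 -10.14 = 88.4 dB.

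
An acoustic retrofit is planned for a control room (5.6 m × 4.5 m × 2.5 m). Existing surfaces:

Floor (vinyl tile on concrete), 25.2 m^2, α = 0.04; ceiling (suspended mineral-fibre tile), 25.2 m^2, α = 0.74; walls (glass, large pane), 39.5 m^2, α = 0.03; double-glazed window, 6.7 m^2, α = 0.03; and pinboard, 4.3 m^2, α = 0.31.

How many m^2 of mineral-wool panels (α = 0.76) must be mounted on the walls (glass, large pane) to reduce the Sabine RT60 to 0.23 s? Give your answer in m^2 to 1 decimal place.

A₁ = Σ Sᵢαᵢ = 25.2·0.04 + 25.2·0.74 + 39.5·0.03 + 6.7·0.03 + 4.3·0.31 = 22.375 sabins.
Required A₂ = 0.161·63/0.23 = 44.100 sabins.
Absorption to add: 44.100 − 22.375 = 21.725 sabins.
Each m^2 of panel replacing the walls (glass, large pane) adds (0.76 − 0.03) = 0.73 sabins.
Panel area = 21.725 / 0.73 = 29.8 m^2.

29.8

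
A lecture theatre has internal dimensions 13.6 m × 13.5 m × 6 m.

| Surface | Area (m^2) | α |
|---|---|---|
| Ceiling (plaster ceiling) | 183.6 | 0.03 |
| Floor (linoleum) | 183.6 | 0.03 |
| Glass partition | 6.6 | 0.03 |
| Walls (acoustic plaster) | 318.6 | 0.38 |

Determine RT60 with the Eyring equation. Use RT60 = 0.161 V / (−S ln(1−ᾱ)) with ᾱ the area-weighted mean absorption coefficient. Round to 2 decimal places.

1.21 s

S = Σ Sᵢ = 692.4 m^2.
Absorption A = 183.6·0.03 + 183.6·0.03 + 6.6·0.03 + 318.6·0.38 = 132.282 sabins.
ᾱ = 132.282 / 692.4 = 0.1910.
Eyring denominator: −S ln(1−ᾱ) = 146.759.
V = 13.6 × 13.5 × 6 = 1101.6 m³.
RT60 = 0.161 × 1101.6 / 146.759 = 1.21 s.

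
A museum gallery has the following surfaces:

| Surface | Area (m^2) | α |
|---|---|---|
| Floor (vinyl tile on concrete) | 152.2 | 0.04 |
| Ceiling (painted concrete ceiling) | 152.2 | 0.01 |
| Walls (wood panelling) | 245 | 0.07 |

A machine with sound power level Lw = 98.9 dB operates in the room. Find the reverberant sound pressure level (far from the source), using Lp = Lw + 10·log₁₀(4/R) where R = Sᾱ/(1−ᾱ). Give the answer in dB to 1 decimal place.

Σ(Sᵢαᵢ) = 152.2·0.04 + 152.2·0.01 + 245·0.07 = 24.760; total area S = 549.4 m^2.
ᾱ = 24.760/549.4 = 0.0451; R = Sᾱ/(1−ᾱ) = 24.760/(1−0.0451) = 25.929 m^2.
Lp = Lw + 10 log₁₀(4/R) = 98.9 -8.12 = 90.8 dB.

90.8 dB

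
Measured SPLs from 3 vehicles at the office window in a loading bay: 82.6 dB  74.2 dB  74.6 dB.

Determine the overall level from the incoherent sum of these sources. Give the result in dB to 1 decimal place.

83.7 dB

Converting to relative power and adding: 10^(82.6/10) + 10^(74.2/10) + 10^(74.6/10) = 2.371e+08.
L_total = 10·log₁₀(2.371e+08) = 83.7 dB.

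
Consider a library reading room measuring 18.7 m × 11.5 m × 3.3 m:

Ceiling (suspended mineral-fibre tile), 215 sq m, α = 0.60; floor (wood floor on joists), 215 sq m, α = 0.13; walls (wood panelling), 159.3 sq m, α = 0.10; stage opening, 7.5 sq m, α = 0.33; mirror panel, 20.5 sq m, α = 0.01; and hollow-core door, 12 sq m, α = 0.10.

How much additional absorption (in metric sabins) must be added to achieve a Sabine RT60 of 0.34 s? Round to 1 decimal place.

159.3 sabins

Total absorption A₁ = 215·0.60 + 215·0.13 + 159.3·0.10 + 7.5·0.33 + 20.5·0.01 + 12·0.10
  = 129.000 + 27.950 + 15.930 + 2.475 + 0.205 + 1.200 = 176.760 sq m sabins.
Target A₂ = 0.161·709.665/0.34 = 336.047 sabins (V = 709.665 m³).
Shortfall: 336.047 − 176.760 = 159.3 sabins.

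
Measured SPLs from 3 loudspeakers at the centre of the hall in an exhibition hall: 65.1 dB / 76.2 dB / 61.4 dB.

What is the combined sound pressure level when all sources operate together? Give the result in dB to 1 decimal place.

Converting to relative power and adding: 10^(65.1/10) + 10^(76.2/10) + 10^(61.4/10) = 4.63e+07.
Combined level = 10 log₁₀(4.63e+07) = 76.7 dB.

76.7 dB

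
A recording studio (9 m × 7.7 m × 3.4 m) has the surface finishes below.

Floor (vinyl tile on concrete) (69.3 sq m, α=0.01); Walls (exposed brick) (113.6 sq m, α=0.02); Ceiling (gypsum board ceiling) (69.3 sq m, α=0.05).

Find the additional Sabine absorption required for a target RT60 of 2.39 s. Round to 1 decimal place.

Summing Sᵢαᵢ: 0.693 + 2.272 + 3.465 → A₁ = 6.430 sabins.
Target A₂ = 0.161·235.62/2.39 = 15.872 sabins (V = 235.62 m³).
Shortfall: 15.872 − 6.430 = 9.4 sabins.

9.4 sabins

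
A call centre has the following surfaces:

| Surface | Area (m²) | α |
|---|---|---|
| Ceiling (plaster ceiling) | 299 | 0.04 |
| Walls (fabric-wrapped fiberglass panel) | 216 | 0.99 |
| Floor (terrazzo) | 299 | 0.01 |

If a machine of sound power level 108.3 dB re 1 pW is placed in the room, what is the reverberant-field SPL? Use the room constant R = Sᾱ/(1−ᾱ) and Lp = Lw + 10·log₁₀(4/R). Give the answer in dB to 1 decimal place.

89.3 dB

A = 228.790 sabins; S = 814.0 m².
ᾱ = 0.2811, so room constant R = A/(1−ᾱ) = 318.250 m².
Lp = 108.3 + 10·log₁₀(4/318.250) = 108.3 + (-19.01) = 89.3 dB.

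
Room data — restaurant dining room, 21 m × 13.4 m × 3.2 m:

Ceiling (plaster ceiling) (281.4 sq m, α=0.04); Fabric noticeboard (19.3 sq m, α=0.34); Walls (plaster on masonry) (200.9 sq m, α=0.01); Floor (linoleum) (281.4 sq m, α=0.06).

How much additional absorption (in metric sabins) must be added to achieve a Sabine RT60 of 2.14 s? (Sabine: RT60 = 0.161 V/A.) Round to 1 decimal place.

Total absorption A₁ = 281.4·0.04 + 19.3·0.34 + 200.9·0.01 + 281.4·0.06
  = 11.256 + 6.562 + 2.009 + 16.884 = 36.711 sq m sabins.
Target A₂ = 0.161·900.48/2.14 = 67.746 sabins (V = 900.48 m³).
Additional absorption ΔA = 67.746 − 36.711 = 31.0 sabins.

31.0 sabins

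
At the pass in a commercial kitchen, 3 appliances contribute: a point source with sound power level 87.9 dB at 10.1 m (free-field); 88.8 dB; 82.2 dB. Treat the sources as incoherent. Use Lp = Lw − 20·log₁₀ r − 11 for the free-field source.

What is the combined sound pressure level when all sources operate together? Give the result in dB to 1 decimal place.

Source at 10.1 m: Lp = 87.9 − 20·log₁₀(10.1) − 11 = 56.8 dB.
Sum in the linear (power) domain: Σ 10^(Lᵢ/10) = 10^(56.8/10) + 10^(88.8/10) + 10^(82.2/10) = 9.25e+08.
Combined level = 10 log₁₀(9.25e+08) = 89.7 dB.

89.7 dB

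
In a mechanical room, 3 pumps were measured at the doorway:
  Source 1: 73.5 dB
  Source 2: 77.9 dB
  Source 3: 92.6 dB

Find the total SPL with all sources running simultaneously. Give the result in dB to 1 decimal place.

Converting to relative power and adding: 10^(73.5/10) + 10^(77.9/10) + 10^(92.6/10) = 1.904e+09.
Combined level = 10 log₁₀(1.904e+09) = 92.8 dB.

92.8 dB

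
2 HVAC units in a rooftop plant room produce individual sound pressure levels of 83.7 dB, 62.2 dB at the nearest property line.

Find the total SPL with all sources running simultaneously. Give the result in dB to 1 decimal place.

83.7 dB

Sum in the linear (power) domain: Σ 10^(Lᵢ/10) = 10^(83.7/10) + 10^(62.2/10) = 2.361e+08.
Combined level = 10 log₁₀(2.361e+08) = 83.7 dB.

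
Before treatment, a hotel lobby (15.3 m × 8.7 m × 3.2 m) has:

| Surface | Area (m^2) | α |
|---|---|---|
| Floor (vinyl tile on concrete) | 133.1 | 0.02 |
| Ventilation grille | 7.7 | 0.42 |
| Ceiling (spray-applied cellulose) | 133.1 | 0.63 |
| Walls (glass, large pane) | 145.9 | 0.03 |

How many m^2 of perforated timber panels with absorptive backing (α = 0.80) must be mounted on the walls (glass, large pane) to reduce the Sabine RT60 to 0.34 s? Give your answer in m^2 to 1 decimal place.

Total absorption A₁ = 133.1*0.02 + 7.7*0.42 + 133.1*0.63 + 145.9*0.03
  = 2.662 + 3.234 + 83.853 + 4.377 = 94.126 m^2 sabins.
Required A₂ = 0.161·425.952/0.34 = 201.701 sabins.
ΔA needed = 201.701 − 94.126 = 107.575 sabins.
Each m^2 of panel replacing the walls (glass, large pane) adds (0.80 − 0.03) = 0.77 sabins.
Panel area = 107.575 / 0.77 = 139.7 m^2.

139.7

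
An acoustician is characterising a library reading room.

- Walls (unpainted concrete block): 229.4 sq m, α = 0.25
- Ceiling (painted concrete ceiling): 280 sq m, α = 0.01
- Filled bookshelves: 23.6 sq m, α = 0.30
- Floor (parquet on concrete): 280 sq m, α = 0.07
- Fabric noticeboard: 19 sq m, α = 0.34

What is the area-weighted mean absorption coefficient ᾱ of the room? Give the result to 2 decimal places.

0.11

S = Σ Sᵢ = 229.4 + 280 + 23.6 + 280 + 19 = 832.0 sq m.
Weighted sum Σ Sα = 93.290.
ᾱ = 93.290 / 832.0 = 0.11.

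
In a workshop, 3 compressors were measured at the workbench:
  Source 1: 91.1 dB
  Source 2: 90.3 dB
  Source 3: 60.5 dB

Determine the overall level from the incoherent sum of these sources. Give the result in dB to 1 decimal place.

93.7 dB

Σ 10^(Lᵢ/10) = 2.361e+09.
Back to dB: 10·log₁₀ Σ = 93.7 dB.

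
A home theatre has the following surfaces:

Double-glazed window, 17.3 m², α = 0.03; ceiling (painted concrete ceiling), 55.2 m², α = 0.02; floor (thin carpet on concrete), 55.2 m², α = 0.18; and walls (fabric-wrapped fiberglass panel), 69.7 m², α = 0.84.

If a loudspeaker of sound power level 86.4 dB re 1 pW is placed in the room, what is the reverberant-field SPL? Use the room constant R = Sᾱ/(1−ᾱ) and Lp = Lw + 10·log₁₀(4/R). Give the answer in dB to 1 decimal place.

A = 70.107 sabins; S = 197.4 m².
ᾱ = 0.3552, so room constant R = A/(1−ᾱ) = 108.727 m².
Lp = 86.4 + 10·log₁₀(4/108.727) = 86.4 + (-14.34) = 72.1 dB.

72.1 dB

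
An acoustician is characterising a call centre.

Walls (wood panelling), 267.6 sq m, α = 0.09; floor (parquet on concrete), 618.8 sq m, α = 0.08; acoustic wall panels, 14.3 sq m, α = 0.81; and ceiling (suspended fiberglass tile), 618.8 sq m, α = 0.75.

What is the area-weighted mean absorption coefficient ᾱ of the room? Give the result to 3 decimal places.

0.361

S = Σ Sᵢ = 267.6 + 618.8 + 14.3 + 618.8 = 1519.5 sq m.
Σ(Sᵢαᵢ) = 267.6×0.09 + 618.8×0.08 + 14.3×0.81 + 618.8×0.75 = 549.271.
ᾱ = A/S = 0.361.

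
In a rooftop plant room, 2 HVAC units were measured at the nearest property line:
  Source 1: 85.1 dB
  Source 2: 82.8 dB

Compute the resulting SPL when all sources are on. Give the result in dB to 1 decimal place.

87.1 dB

Sum in the linear (power) domain: Σ 10^(Lᵢ/10) = 10^(85.1/10) + 10^(82.8/10) = 5.141e+08.
Combined level = 10 log₁₀(5.141e+08) = 87.1 dB.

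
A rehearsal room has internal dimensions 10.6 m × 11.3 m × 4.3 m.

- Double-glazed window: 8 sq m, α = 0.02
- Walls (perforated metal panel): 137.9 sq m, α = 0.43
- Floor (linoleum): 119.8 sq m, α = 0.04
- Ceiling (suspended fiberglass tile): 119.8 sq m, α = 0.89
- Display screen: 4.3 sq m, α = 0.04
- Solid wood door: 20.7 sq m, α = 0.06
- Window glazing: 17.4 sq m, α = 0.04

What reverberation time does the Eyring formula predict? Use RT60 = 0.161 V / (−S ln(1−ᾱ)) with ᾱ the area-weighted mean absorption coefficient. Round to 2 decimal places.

0.37 s

S = Σ Sᵢ = 427.9 sq m.
Absorption A = 8×0.02 + 137.9×0.43 + 119.8×0.04 + 119.8×0.89 + 4.3×0.04 + 20.7×0.06 + 17.4×0.04 = 172.981 sabins.
ᾱ = 172.981 / 427.9 = 0.4043.
−S·ln(1−ᾱ) = −427.9 × ln(1 − 0.4043) = 221.660.
V = 10.6 × 11.3 × 4.3 = 515.054 m³.
RT60 = 0.161 × 515.054 / 221.660 = 0.37 s.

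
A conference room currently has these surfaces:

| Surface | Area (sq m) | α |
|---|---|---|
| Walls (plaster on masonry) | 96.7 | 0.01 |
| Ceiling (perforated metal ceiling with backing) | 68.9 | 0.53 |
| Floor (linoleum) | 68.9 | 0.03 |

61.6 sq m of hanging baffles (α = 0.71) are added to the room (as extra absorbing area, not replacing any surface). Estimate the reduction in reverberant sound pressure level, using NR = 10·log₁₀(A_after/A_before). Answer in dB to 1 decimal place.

3.2 dB

Equivalent absorption area: A_before = 96.7×0.01 + 68.9×0.53 + 68.9×0.03 = 39.551 sq m.
Added absorption = 61.6 × 0.71 = 43.736 sabins.
A_after = 39.551 + 43.736 = 83.287 sabins.
NR = 10·log₁₀(83.287/39.551) = 3.2 dB.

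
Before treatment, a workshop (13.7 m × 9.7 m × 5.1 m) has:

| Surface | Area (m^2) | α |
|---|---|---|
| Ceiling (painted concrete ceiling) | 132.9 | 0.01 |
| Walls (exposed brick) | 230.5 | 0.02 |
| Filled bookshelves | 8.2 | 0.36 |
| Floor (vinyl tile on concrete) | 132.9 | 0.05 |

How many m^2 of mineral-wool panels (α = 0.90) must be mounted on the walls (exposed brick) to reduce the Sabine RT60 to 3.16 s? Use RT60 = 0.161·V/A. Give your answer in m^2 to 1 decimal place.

21.6

Total absorption A₁ = 132.9·0.01 + 230.5·0.02 + 8.2·0.36 + 132.9·0.05
  = 1.329 + 4.610 + 2.952 + 6.645 = 15.536 m^2 sabins.
V = 677.739 m³. Target absorption A₂ = 0.161 × 677.739 / 3.16 = 34.530 sabins.
ΔA needed = 34.530 − 15.536 = 18.994 sabins.
Net gain per m^2: Δα = 0.90 − 0.02 = 0.88.
Panel area = 18.994 / 0.88 = 21.6 m^2.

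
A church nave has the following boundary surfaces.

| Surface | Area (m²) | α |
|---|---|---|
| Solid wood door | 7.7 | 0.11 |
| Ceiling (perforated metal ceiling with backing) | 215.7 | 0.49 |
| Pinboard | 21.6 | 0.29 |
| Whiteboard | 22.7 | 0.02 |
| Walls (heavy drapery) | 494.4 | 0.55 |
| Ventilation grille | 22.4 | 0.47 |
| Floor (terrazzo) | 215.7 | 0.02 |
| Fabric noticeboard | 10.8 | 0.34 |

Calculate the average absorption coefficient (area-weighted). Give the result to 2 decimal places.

0.40

Total surface area S = 1011.0 m².
Weighted sum Σ Sα = 403.692.
ᾱ = 403.692 / 1011.0 = 0.40.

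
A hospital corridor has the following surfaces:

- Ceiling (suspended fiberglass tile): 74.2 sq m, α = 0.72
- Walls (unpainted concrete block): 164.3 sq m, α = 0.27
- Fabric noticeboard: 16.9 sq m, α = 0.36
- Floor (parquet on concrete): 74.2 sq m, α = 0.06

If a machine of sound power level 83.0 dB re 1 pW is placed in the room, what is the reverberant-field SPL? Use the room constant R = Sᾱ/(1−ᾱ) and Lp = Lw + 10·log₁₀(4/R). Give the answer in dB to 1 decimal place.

66.9 dB

A = 108.321 sabins; S = 329.6 sq m.
ᾱ = 108.321/329.6 = 0.3286; R = Sᾱ/(1−ᾱ) = 108.321/(1−0.3286) = 161.336 sq m.
Lp = 83.0 + 10·log₁₀(4/161.336) = 83.0 + (-16.06) = 66.9 dB.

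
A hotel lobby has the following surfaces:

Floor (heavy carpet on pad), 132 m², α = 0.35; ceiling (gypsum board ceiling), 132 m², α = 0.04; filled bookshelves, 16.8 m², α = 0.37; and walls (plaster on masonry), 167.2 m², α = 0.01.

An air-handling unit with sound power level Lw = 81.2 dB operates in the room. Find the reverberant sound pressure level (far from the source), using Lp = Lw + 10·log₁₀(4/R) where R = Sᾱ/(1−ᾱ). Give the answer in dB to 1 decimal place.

A = 59.368 sabins; S = 448.0 m².
ᾱ = 59.368/448.0 = 0.1325; R = Sᾱ/(1−ᾱ) = 59.368/(1−0.1325) = 68.436 m².
Lp = 81.2 + 10·log₁₀(4/68.436) = 81.2 + (-12.33) = 68.9 dB.

68.9 dB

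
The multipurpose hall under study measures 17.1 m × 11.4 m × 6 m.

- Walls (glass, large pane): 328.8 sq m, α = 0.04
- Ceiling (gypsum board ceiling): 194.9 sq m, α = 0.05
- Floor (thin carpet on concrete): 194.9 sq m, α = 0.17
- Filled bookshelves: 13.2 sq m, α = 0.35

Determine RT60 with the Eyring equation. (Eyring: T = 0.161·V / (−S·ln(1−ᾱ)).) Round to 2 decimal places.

Total surface area S = 328.8 + 194.9 + 194.9 + 13.2 = 731.8 sq m.
Σ(Sᵢαᵢ) = 328.8·0.04 + 194.9·0.05 + 194.9·0.17 + 13.2·0.35 = 60.650.
ᾱ = 60.650 / 731.8 = 0.0829.
Eyring denominator: −S ln(1−ᾱ) = 63.329.
V = 17.1 × 11.4 × 6 = 1169.64 m³.
T = 0.161·V/[−S·ln(1−ᾱ)] = 0.161·1169.64/63.329 = 2.97 s.

2.97 seconds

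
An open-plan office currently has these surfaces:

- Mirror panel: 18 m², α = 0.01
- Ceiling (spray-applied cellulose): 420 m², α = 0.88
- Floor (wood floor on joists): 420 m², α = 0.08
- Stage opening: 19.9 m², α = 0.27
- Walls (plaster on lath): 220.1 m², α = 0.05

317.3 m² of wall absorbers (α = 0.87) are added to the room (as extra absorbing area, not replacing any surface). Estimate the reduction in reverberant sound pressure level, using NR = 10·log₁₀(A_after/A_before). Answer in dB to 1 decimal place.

Equivalent absorption area: A_before = 18*0.01 + 420*0.88 + 420*0.08 + 19.9*0.27 + 220.1*0.05 = 419.758 m².
Added absorption = 317.3 × 0.87 = 276.051 sabins.
New total A_after = 695.809 sabins.
Reduction = 10 log₁₀(A_after/A_before) = 10 log₁₀(1.6576) = 2.2 dB.

2.2 dB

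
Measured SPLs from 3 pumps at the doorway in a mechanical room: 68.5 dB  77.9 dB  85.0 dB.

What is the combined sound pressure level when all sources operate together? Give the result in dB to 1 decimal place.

Σ 10^(Lᵢ/10) = 3.85e+08.
Combined level = 10 log₁₀(3.85e+08) = 85.9 dB.

85.9 dB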